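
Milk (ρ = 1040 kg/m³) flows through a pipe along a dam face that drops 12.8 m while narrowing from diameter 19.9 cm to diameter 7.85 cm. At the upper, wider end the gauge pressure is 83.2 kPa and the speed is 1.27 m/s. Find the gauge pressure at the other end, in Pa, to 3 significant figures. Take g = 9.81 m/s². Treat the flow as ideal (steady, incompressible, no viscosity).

Mass conservation (A₁v₁ = A₂v₂) gives v₂ = 1.27 × 311/48.4 = 8.16 m/s.
Bernoulli: P₁ + ½ρv₁² + ρg h₁ = P₂ + ½ρv₂² + ρg h₂, so P₂ = P₁ + ½ρ(v₁² − v₂²) − ρg(h₂ − h₁).
P₂ = 83200 + ½·1040·(1.27² − 8.16²) − 1040·9.81·(−12.8) = 83200 + (-33800) − (-131000) = 180000 Pa.

P₂ = 180000 Pa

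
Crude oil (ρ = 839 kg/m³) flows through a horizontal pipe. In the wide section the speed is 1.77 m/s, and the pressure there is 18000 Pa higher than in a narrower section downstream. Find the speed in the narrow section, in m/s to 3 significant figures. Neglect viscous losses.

Along the level pipe P + ½ρv² is conserved, hence v₂² = v₁² + 2(P₁ − P₂)/ρ.
v₂ = √(1.77² + 2·18000/839) = √(3.13 + 42.9) = 6.79 m/s.

v₂ = 6.79 m/s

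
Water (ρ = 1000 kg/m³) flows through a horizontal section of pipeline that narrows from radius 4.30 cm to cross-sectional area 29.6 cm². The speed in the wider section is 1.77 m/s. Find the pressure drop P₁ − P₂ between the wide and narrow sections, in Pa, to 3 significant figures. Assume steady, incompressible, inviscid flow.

4470 Pa

Mass conservation (A₁v₁ = A₂v₂) gives v₂ = 1.77 × 58.1/29.6 = 3.47 m/s.
Along the horizontal streamline, P + ½ρv² is constant.
P₁ − P₂ = ½·1000·(3.47² − 1.77²) = ½·1000·8.93 = 4470 Pa.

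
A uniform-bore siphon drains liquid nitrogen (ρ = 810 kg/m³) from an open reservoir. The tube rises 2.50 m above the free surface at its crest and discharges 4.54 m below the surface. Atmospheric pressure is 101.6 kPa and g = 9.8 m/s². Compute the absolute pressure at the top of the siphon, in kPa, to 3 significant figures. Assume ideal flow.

P_top ≈ 45.7 kPa

The outlet speed comes from Torricelli: v = √(2g·4.54) = 9.43 m/s.
Continuity keeps v the same throughout the tube; from surface to crest, P_atm + 0 = P_top + ½ρv² + ρg·h_top.
P_top = 101600 − ½·810·9.43² − 810·9.8·2.50 = 45700 Pa.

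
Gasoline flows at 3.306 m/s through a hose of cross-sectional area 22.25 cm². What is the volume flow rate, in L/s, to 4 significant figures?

Q = A·v = 0.002225 m² × 3.306 m/s = 0.007356 m³/s.
Converting: 0.007356 m³/s × 1000 = 7.356 L/s.

Q ≈ 7.356 L/s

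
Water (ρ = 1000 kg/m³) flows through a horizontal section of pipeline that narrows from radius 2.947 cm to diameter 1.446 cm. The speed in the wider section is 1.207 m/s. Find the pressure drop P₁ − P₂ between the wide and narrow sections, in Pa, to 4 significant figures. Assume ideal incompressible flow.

Mass conservation (A₁v₁ = A₂v₂) gives v₂ = 1.207 × 27.28/1.642 = 20.05 m/s.
The pipe is horizontal, so Bernoulli reduces to P₁ + ½ρv₁² = P₂ + ½ρv₂².
P₁ − P₂ = ½·1000·(20.05² − 1.207²) = ½·1000·400.7 = 200300 Pa.

ΔP ≈ 200300 Pa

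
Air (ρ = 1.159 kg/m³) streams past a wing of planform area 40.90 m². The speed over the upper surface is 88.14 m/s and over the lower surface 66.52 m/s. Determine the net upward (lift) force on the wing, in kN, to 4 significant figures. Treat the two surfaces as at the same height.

The faster flow above has the lower pressure; Bernoulli (same height) gives ΔP = ½ρ(v_up² − v_low²).
ΔP = ½·1.159·(88.14² − 66.52²) = 1938 Pa.
Lift = ΔP · A = 1938 × 40.90 = 79250 N.

F = 79.25 kN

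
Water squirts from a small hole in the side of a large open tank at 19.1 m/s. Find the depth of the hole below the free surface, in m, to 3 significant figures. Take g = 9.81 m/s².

Inverting v = √(2gh) gives h = v² / 2g.
h = 19.1²/(2·9.81) = 365/19.62 = 18.6 m.

h = 18.6 m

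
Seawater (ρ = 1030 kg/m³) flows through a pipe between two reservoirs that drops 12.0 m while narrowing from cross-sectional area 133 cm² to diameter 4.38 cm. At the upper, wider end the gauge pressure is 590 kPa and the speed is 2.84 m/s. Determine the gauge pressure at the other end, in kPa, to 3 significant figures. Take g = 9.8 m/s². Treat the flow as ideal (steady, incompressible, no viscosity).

P₂ ≈ 392 kPa

By continuity, v₂ = v₁·A₁/A₂ = 2.84·(133/15.1) = 25.1 m/s.
Applying Bernoulli between the two ends and solving for P₂: P₂ = P₁ + ½ρ(v₁² − v₂²) − ρgΔh.
P₂ = 590000 + ½·1030·(2.84² − 25.1²) − 1030·9.8·(−12.0) = 590000 + (-319000) − (-121000) = 392000 Pa.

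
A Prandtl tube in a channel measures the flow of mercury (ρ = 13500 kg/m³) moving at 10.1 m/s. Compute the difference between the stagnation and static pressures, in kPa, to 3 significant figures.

The dynamic pressure equals the rise in static pressure at the stagnation point: ΔP = ½ρv².
ΔP = ½·13500·10.1² = 689000 Pa.

ΔP ≈ 689 kPa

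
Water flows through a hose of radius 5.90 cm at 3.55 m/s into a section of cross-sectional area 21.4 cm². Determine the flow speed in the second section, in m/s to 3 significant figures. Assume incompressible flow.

Mass conservation (A₁v₁ = A₂v₂) gives v₂ = 3.55 × 109/21.4 = 18.1 m/s.

v₂ ≈ 18.1 m/s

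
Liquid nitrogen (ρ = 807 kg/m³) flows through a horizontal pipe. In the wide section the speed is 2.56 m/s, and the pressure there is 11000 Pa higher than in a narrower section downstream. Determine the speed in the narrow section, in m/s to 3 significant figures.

5.82 m/s

Horizontal Bernoulli: P₁ + ½ρv₁² = P₂ + ½ρv₂², so v₂² = v₁² + 2(P₁ − P₂)/ρ.
v₂ = √(2.56² + 2·11000/807) = √(6.55 + 27.3) = 5.82 m/s.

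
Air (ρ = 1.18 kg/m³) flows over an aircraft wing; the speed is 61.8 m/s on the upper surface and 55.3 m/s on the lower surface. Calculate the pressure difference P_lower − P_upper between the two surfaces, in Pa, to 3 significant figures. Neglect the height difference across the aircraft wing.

ΔP ≈ 449 Pa

The pressure is lower where the speed is higher: ΔP = ½ρ(v_up² − v_low²).
ΔP = ½·1.18·(61.8² − 55.3²) = 449 Pa.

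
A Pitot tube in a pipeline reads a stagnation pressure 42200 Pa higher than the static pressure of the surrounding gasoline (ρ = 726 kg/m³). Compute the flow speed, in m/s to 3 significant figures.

10.8 m/s

The dynamic pressure equals the rise in static pressure at the stagnation point: ΔP = ½ρv².
v = √(2ΔP/ρ) = √(2·42200/726) = 10.8 m/s.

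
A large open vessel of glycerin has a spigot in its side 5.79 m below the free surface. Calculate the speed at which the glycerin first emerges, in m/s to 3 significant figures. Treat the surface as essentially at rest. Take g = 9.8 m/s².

10.7 m/s

With the surface at rest and both surface and jet at atmospheric pressure, Bernoulli gives ρg h = ½ρv², so v = √(2gh) = √(2·9.8·5.79) = 10.7 m/s.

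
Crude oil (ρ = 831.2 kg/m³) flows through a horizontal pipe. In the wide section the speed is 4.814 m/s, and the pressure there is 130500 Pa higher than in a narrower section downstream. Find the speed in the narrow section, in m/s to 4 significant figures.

Along the level pipe P + ½ρv² is conserved, hence v₂² = v₁² + 2(P₁ − P₂)/ρ.
v₂ = √(4.814² + 2·130500/831.2) = √(23.17 + 314.0) = 18.36 m/s.

v₂ ≈ 18.36 m/s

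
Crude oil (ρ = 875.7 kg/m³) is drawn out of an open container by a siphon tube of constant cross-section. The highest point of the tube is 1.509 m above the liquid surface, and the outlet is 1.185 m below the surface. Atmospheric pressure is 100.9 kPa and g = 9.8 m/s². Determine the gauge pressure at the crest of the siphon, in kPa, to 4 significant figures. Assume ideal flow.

P_gauge = -23.12 kPa

The outlet speed comes from Torricelli: v = √(2g·1.185) = 4.819 m/s.
The bore is uniform, so the speed at the crest is the same v. Bernoulli surface→crest: P_atm = P_top + ½ρv² + ρg·h_top.
P_top = 100900 − ½·875.7·4.819² − 875.7·9.8·1.509 = 77780 Pa. So P_gauge = P_top − P_atm = -23120 Pa.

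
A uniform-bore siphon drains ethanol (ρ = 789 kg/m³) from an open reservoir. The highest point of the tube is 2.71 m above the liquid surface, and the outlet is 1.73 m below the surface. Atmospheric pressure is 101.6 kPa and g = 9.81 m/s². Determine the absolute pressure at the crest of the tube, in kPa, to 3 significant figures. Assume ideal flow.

Bernoulli surface→outlet gives ½v² = g·h_out, so v = √(2·9.81·1.73) = 5.83 m/s.
With constant cross-section the crest speed equals v; applying Bernoulli from the surface up to the crest, P_top = P_atm − ½ρv² − ρg·h_top.
P_top = 101600 − ½·789·5.83² − 789·9.81·2.71 = 67200 Pa.

P_top ≈ 67.2 kPa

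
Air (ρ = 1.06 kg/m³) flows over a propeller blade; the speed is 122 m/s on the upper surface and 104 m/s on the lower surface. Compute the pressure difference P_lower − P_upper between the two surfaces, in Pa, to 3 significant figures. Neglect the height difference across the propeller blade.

Bernoulli (same height): P_lower − P_upper = ½ρ(v_upper² − v_lower²).
ΔP = ½·1.06·(122² − 104²) = 2160 Pa.

ΔP ≈ 2160 Pa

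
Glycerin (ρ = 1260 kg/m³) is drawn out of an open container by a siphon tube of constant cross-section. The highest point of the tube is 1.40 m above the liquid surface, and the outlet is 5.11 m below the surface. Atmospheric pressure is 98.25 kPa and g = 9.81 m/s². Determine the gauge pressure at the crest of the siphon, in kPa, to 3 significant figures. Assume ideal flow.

P_gauge ≈ -80.5 kPa

The outlet speed comes from Torricelli: v = √(2g·5.11) = 10.0 m/s.
With constant cross-section the crest speed equals v; applying Bernoulli from the surface up to the crest, P_top = P_atm − ½ρv² − ρg·h_top.
P_top = 98250 − ½·1260·10.0² − 1260·9.81·1.40 = 17800 Pa. So P_gauge = P_top − P_atm = -80500 Pa.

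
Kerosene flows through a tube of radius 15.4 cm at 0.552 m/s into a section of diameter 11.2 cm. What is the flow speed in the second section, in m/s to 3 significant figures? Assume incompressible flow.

4.17 m/s

The volume flow rate is constant, so v₂ = (A₁/A₂)v₁ = (745/98.5)·0.552 = 4.17 m/s.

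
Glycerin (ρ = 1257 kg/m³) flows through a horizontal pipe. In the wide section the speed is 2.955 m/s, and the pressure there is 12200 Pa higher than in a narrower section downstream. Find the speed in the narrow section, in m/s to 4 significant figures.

5.305 m/s

With h₁ = h₂, rearranging Bernoulli gives v₂ = √(v₁² + 2ΔP/ρ).
v₂ = √(2.955² + 2·12200/1257) = √(8.732 + 19.41) = 5.305 m/s.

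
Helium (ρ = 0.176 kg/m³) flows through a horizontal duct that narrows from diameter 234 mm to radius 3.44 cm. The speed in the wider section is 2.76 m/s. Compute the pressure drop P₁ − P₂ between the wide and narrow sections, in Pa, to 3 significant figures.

Mass conservation (A₁v₁ = A₂v₂) gives v₂ = 2.76 × 430/37.2 = 31.9 m/s.
The pipe is horizontal, so Bernoulli reduces to P₁ + ½ρv₁² = P₂ + ½ρv₂².
P₁ − P₂ = ½·0.176·(31.9² − 2.76²) = ½·0.176·1010 = 89.0 Pa.

ΔP = 89.0 Pa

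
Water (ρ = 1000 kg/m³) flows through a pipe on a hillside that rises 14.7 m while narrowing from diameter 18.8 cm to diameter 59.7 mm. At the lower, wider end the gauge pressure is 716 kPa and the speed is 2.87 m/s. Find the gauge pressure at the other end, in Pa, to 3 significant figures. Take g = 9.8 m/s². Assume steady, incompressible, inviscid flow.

P₂ = 171000 Pa

By continuity, v₂ = v₁·A₁/A₂ = 2.87·(278/28.0) = 28.5 m/s.
Energy conservation along the streamline gives P₂ = P₁ − ½ρ(v₂² − v₁²) − ρg(h₂ − h₁).
P₂ = 716000 + ½·1000·(2.87² − 28.5²) − 1000·9.8·(+14.7) = 716000 + (-401000) − (144000) = 171000 Pa.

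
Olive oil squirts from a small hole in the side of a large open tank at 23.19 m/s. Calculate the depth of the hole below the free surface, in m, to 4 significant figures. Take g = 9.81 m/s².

27.41 m

Inverting v = √(2gh) gives h = v² / 2g.
h = 23.19²/(2·9.81) = 537.8/19.62 = 27.41 m.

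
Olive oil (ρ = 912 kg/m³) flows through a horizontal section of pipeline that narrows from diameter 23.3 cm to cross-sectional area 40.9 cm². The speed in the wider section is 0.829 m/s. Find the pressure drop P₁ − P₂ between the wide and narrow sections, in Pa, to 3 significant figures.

Mass conservation (A₁v₁ = A₂v₂) gives v₂ = 0.829 × 426/40.9 = 8.64 m/s.
Along the horizontal streamline, P + ½ρv² is constant.
P₁ − P₂ = ½·912·(8.64² − 0.829²) = ½·912·74.0 = 33700 Pa.

33700 Pa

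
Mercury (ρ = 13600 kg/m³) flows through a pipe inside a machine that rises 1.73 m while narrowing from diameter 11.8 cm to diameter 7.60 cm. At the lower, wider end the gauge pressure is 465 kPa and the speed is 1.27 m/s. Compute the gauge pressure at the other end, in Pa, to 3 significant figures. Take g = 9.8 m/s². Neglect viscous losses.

P₂ ≈ 182000 Pa

The volume flow rate is constant, so v₂ = (A₁/A₂)v₁ = (109/45.4)·1.27 = 3.06 m/s.
Bernoulli: P₁ + ½ρv₁² + ρg h₁ = P₂ + ½ρv₂² + ρg h₂, so P₂ = P₁ + ½ρ(v₁² − v₂²) − ρg(h₂ − h₁).
P₂ = 465000 + ½·13600·(1.27² − 3.06²) − 13600·9.8·(+1.73) = 465000 + (-52800) − (231000) = 182000 Pa.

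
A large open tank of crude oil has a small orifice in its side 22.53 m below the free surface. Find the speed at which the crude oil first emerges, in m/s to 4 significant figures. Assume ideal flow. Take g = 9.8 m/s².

Torricelli's result v = √(2gh) gives v = √(2·9.8·22.53) = 21.01 m/s.

v = 21.01 m/s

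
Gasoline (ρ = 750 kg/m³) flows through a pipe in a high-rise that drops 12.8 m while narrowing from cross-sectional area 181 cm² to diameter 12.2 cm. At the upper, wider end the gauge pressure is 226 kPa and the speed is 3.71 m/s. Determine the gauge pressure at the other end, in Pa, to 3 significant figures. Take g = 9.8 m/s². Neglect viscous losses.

P₂ ≈ 313000 Pa

The volume flow rate is constant, so v₂ = (A₁/A₂)v₁ = (181/117)·3.71 = 5.74 m/s.
Bernoulli: P₁ + ½ρv₁² + ρg h₁ = P₂ + ½ρv₂² + ρg h₂, so P₂ = P₁ + ½ρ(v₁² − v₂²) − ρg(h₂ − h₁).
P₂ = 226000 + ½·750·(3.71² − 5.74²) − 750·9.8·(−12.8) = 226000 + (-7210) − (-94100) = 313000 Pa.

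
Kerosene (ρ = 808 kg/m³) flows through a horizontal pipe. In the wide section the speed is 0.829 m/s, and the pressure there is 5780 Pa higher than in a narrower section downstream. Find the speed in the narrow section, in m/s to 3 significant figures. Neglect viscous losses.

Horizontal Bernoulli: P₁ + ½ρv₁² = P₂ + ½ρv₂², so v₂² = v₁² + 2(P₁ − P₂)/ρ.
v₂ = √(0.829² + 2·5780/808) = √(0.687 + 14.3) = 3.87 m/s.

v₂ ≈ 3.87 m/s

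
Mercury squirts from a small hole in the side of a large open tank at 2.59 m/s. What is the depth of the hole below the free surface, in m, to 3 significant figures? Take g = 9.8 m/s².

0.342 m

Torricelli: v = √(2gh), so h = v²/(2g).
h = 2.59²/(2·9.8) = 6.71/19.60 = 0.342 m.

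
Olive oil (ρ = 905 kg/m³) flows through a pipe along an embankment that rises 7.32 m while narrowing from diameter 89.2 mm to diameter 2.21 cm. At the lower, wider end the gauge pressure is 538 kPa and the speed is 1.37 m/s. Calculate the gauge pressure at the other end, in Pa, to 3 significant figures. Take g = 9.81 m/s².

P₂ ≈ 248000 Pa

Continuity gives A₁v₁ = A₂v₂, so v₂ = (62.5 cm²)/(3.84 cm²) × 1.37 m/s = 22.3 m/s.
Bernoulli: P₁ + ½ρv₁² + ρg h₁ = P₂ + ½ρv₂² + ρg h₂, so P₂ = P₁ + ½ρ(v₁² − v₂²) − ρg(h₂ − h₁).
P₂ = 538000 + ½·905·(1.37² − 22.3²) − 905·9.81·(+7.32) = 538000 + (-225000) − (65000) = 248000 Pa.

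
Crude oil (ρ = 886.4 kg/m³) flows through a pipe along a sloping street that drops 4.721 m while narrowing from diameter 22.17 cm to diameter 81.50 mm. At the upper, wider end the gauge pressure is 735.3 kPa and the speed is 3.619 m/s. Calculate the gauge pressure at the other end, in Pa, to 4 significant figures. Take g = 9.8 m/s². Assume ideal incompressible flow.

By continuity, v₂ = v₁·A₁/A₂ = 3.619·(386.0/52.17) = 26.78 m/s.
Energy conservation along the streamline gives P₂ = P₁ − ½ρ(v₂² − v₁²) − ρg(h₂ − h₁).
P₂ = 735300 + ½·886.4·(3.619² − 26.78²) − 886.4·9.8·(−4.721) = 735300 + (-312000) − (-41010) = 464300 Pa.

464300 Pa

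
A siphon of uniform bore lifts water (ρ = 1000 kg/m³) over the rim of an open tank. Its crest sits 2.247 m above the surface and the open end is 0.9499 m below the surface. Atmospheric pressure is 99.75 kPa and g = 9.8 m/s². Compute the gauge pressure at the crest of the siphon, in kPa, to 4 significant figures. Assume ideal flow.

The outlet speed comes from Torricelli: v = √(2g·0.9499) = 4.315 m/s.
The bore is uniform, so the speed at the crest is the same v. Bernoulli surface→crest: P_atm = P_top + ½ρv² + ρg·h_top.
P_top = 99750 − ½·1000·4.315² − 1000·9.8·2.247 = 68420 Pa. So P_gauge = P_top − P_atm = -31330 Pa.

P_gauge ≈ -31.33 kPa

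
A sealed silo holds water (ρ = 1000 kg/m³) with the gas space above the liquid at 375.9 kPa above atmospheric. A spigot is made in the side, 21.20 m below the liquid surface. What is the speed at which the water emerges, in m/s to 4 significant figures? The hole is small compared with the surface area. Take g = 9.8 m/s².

Take point 1 at the surface (v₁ ≈ 0) and point 2 at the hole (at atmospheric pressure). Bernoulli: P₁ + ρg h = P_atm + ½ρv₂².
With P₁ − P_atm = 375900 Pa, v₂ = √(2gh + 2ΔP/ρ) = √(2·9.8·21.20 + 2·375900/1000) = 34.17 m/s.

v ≈ 34.17 m/s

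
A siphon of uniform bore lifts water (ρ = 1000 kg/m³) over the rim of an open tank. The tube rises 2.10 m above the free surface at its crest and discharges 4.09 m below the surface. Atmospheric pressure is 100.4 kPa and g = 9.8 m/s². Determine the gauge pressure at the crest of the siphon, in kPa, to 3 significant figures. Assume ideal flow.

P_gauge ≈ -60.7 kPa

From the surface to the outlet (both open to atmosphere, surface at rest): v = √(2g·h_out) = √(2·9.8·4.09) = 8.95 m/s.
Continuity keeps v the same throughout the tube; from surface to crest, P_atm + 0 = P_top + ½ρv² + ρg·h_top.
P_top = 100400 − ½·1000·8.95² − 1000·9.8·2.10 = 39700 Pa. So P_gauge = P_top − P_atm = -60700 Pa.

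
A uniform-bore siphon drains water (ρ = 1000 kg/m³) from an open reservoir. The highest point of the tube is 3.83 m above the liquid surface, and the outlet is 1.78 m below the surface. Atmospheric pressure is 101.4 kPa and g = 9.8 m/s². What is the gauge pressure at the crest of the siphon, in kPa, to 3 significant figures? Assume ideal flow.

P_gauge ≈ -55.0 kPa

Bernoulli surface→outlet gives ½v² = g·h_out, so v = √(2·9.8·1.78) = 5.91 m/s.
Continuity keeps v the same throughout the tube; from surface to crest, P_atm + 0 = P_top + ½ρv² + ρg·h_top.
P_top = 101400 − ½·1000·5.91² − 1000·9.8·3.83 = 46400 Pa. So P_gauge = P_top − P_atm = -55000 Pa.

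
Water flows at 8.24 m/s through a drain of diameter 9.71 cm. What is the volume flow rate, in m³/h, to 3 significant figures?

Q = A·v = 0.00741 m² × 8.24 m/s = 0.0610 m³/s.
Converting: 0.0610 m³/s × 3600 = 220 m³/h.

220 m³/h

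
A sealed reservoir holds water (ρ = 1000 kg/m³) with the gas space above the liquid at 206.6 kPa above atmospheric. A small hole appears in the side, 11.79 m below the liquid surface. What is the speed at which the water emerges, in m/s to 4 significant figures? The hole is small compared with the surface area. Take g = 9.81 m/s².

Take point 1 at the surface (v₁ ≈ 0) and point 2 at the hole (at atmospheric pressure). Bernoulli: P₁ + ρg h = P_atm + ½ρv₂².
With P₁ − P_atm = 206600 Pa, v₂ = √(2gh + 2ΔP/ρ) = √(2·9.81·11.79 + 2·206600/1000) = 25.39 m/s.

v = 25.39 m/s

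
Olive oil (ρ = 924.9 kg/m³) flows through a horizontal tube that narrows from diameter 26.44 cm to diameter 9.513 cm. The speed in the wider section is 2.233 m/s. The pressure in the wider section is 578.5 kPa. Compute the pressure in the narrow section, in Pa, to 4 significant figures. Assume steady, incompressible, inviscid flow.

443200 Pa

The volume flow rate is constant, so v₂ = (A₁/A₂)v₁ = (549.1/71.08)·2.233 = 17.25 m/s.
With no height change, Bernoulli's equation is P₁ + ½ρv₁² = P₂ + ½ρv₂².
P₂ = P₁ − ½ρ(v₂² − v₁²) = 578500 − ½·924.9·(17.25² − 2.233²) = 578500 − 135300 = 443200 Pa.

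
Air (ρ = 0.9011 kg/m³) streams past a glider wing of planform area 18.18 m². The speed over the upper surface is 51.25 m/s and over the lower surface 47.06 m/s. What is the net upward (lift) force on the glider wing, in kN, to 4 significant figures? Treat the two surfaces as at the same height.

From P + ½ρv² = const at equal height, P_low − P_up = ½ρ(v_up² − v_low²).
ΔP = ½·0.9011·(51.25² − 47.06²) = 185.6 Pa.
Lift = ΔP · A = 185.6 × 18.18 = 3374 N.

F = 3.374 kN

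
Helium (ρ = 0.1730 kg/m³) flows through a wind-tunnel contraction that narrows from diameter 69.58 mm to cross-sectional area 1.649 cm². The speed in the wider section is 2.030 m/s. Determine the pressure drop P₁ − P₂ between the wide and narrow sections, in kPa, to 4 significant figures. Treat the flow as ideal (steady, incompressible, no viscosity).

ΔP = 0.1892 kPa

The volume flow rate is constant, so v₂ = (A₁/A₂)v₁ = (38.02/1.649)·2.030 = 46.81 m/s.
Bernoulli (h₁ = h₂): P₁ − P₂ = ½ρ(v₂² − v₁²).
P₁ − P₂ = ½·0.1730·(46.81² − 2.030²) = ½·0.1730·2187 = 189.2 Pa.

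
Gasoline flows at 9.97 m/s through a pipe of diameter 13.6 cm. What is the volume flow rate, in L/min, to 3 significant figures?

Q = 8690 L/min

Q = A·v = 0.0145 m² × 9.97 m/s = 0.145 m³/s.
Converting: 0.145 m³/s × 60000 = 8690 L/min.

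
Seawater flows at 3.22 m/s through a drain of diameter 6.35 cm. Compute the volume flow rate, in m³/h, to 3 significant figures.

Q ≈ 36.7 m³/h

Q = A·v = 0.00317 m² × 3.22 m/s = 0.0102 m³/s.
Converting: 0.0102 m³/s × 3600 = 36.7 m³/h.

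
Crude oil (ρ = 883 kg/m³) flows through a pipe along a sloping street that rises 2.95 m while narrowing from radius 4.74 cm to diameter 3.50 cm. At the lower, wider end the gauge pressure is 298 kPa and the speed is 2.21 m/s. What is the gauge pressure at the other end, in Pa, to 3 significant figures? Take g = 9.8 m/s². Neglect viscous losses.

By continuity, v₂ = v₁·A₁/A₂ = 2.21·(70.6/9.62) = 16.2 m/s.
Energy conservation along the streamline gives P₂ = P₁ − ½ρ(v₂² − v₁²) − ρg(h₂ − h₁).
P₂ = 298000 + ½·883·(2.21² − 16.2²) − 883·9.8·(+2.95) = 298000 + (-114000) − (25500) = 159000 Pa.

P₂ = 159000 Pa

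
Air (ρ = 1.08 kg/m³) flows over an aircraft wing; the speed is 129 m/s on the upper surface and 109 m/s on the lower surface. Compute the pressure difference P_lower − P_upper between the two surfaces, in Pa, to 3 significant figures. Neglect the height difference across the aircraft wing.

ΔP ≈ 2570 Pa

With negligible Δh, P + ½ρv² is constant, so P_low − P_up = ½ρ(v_up² − v_low²).
ΔP = ½·1.08·(129² − 109²) = 2570 Pa.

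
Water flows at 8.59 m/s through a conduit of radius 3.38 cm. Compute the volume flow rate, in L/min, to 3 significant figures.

Q = A·v = 0.00359 m² × 8.59 m/s = 0.0308 m³/s.
Converting: 0.0308 m³/s × 60000 = 1850 L/min.

Q = 1850 L/min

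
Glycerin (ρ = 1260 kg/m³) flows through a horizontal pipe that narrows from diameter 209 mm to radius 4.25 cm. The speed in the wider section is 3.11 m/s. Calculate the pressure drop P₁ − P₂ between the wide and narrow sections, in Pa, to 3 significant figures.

By continuity, v₂ = v₁·A₁/A₂ = 3.11·(343/56.7) = 18.8 m/s.
With no height change, Bernoulli's equation is P₁ + ½ρv₁² = P₂ + ½ρv₂².
P₁ − P₂ = ½·1260·(18.8² − 3.11²) = ½·1260·344 = 217000 Pa.

ΔP = 217000 Pa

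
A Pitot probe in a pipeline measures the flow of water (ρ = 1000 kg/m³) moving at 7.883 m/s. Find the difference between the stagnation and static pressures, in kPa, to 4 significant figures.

ΔP = 31.07 kPa

The dynamic pressure equals the rise in static pressure at the stagnation point: ΔP = ½ρv².
ΔP = ½·1000·7.883² = 31070 Pa.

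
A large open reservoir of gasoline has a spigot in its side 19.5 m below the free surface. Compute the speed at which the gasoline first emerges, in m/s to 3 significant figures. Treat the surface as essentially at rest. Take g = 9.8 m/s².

v ≈ 19.5 m/s

Torricelli's result v = √(2gh) gives v = √(2·9.8·19.5) = 19.5 m/s.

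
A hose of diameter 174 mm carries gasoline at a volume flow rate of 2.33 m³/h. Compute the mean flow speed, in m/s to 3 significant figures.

Q = 2.33 m³/h = 0.000647 m³/s.
v = Q/A = 0.000647 / 0.0238 = 0.0272 m/s.

0.0272 m/s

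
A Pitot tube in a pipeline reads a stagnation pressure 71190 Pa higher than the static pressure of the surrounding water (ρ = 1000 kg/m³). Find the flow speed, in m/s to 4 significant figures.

The dynamic pressure equals the rise in static pressure at the stagnation point: ΔP = ½ρv².
v = √(2ΔP/ρ) = √(2·71190/1000) = 11.93 m/s.

v ≈ 11.93 m/s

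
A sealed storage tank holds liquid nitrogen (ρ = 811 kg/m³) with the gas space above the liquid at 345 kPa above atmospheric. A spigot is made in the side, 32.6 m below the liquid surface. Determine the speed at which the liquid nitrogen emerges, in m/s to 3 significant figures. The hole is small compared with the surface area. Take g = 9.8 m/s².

Take point 1 at the surface (v₁ ≈ 0) and point 2 at the hole (at atmospheric pressure). Bernoulli: P₁ + ρg h = P_atm + ½ρv₂².
With P₁ − P_atm = 345000 Pa, v₂ = √(2gh + 2ΔP/ρ) = √(2·9.8·32.6 + 2·345000/811) = 38.6 m/s.

v ≈ 38.6 m/s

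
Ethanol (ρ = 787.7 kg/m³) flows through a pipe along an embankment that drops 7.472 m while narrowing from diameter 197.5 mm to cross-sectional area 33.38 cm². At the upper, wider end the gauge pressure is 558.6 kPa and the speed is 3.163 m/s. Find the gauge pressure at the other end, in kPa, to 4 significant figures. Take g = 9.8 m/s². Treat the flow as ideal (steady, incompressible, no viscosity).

P₂ ≈ 288.3 kPa

Mass conservation (A₁v₁ = A₂v₂) gives v₂ = 3.163 × 306.4/33.38 = 29.03 m/s.
Bernoulli: P₁ + ½ρv₁² + ρg h₁ = P₂ + ½ρv₂² + ρg h₂, so P₂ = P₁ + ½ρ(v₁² − v₂²) − ρg(h₂ − h₁).
P₂ = 558600 + ½·787.7·(3.163² − 29.03²) − 787.7·9.8·(−7.472) = 558600 + (-328000) − (-57680) = 288300 Pa.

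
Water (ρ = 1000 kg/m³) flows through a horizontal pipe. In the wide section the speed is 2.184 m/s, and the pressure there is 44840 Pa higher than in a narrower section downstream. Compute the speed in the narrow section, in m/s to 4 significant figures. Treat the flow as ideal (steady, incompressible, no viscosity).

Horizontal Bernoulli: P₁ + ½ρv₁² = P₂ + ½ρv₂², so v₂² = v₁² + 2(P₁ − P₂)/ρ.
v₂ = √(2.184² + 2·44840/1000) = √(4.770 + 89.68) = 9.719 m/s.

v₂ ≈ 9.719 m/s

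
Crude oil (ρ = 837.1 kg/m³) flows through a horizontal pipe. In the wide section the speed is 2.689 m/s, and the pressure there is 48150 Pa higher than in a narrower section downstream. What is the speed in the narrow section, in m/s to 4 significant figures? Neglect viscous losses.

v₂ ≈ 11.06 m/s

Horizontal Bernoulli: P₁ + ½ρv₁² = P₂ + ½ρv₂², so v₂² = v₁² + 2(P₁ − P₂)/ρ.
v₂ = √(2.689² + 2·48150/837.1) = √(7.231 + 115.0) = 11.06 m/s.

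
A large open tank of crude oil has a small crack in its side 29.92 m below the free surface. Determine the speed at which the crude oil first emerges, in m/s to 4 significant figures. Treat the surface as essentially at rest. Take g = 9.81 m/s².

Bernoulli from surface to hole (P equal, v_surface ≈ 0): v = √(2gh) = √(2×9.81×29.92) = 24.23 m/s.

v ≈ 24.23 m/s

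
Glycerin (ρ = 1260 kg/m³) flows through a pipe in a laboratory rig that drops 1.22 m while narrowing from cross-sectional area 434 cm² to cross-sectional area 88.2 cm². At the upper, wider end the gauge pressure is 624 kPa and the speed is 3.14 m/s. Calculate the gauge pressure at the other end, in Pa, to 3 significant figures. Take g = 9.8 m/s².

P₂ ≈ 495000 Pa

The volume flow rate is constant, so v₂ = (A₁/A₂)v₁ = (434/88.2)·3.14 = 15.5 m/s.
Bernoulli: P₁ + ½ρv₁² + ρg h₁ = P₂ + ½ρv₂² + ρg h₂, so P₂ = P₁ + ½ρ(v₁² − v₂²) − ρg(h₂ − h₁).
P₂ = 624000 + ½·1260·(3.14² − 15.5²) − 1260·9.8·(−1.22) = 624000 + (-144000) − (-15100) = 495000 Pa.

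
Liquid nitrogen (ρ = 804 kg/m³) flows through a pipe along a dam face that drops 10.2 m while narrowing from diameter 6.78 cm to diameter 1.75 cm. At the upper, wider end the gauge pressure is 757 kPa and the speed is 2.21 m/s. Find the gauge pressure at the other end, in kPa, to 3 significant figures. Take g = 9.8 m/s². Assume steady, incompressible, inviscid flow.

P₂ ≈ 397 kPa

By continuity, v₂ = v₁·A₁/A₂ = 2.21·(36.1/2.41) = 33.2 m/s.
Energy conservation along the streamline gives P₂ = P₁ − ½ρ(v₂² − v₁²) − ρg(h₂ − h₁).
P₂ = 757000 + ½·804·(2.21² − 33.2²) − 804·9.8·(−10.2) = 757000 + (-440000) − (-80400) = 397000 Pa.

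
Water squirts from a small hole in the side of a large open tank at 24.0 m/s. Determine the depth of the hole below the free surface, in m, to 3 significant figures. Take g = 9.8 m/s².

h ≈ 29.4 m

Inverting v = √(2gh) gives h = v² / 2g.
h = 24.0²/(2·9.8) = 576/19.60 = 29.4 m.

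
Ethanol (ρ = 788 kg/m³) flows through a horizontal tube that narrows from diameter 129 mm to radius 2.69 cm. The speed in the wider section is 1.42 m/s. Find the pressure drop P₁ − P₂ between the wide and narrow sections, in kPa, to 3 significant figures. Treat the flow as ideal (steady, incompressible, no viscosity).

ΔP ≈ 25.5 kPa

Mass conservation (A₁v₁ = A₂v₂) gives v₂ = 1.42 × 131/22.7 = 8.16 m/s.
With no height change, Bernoulli's equation is P₁ + ½ρv₁² = P₂ + ½ρv₂².
P₁ − P₂ = ½·788·(8.16² − 1.42²) = ½·788·64.6 = 25500 Pa.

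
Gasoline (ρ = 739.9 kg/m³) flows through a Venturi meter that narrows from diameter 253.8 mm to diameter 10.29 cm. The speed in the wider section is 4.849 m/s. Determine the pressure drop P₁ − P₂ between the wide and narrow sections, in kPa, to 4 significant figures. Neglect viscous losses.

By continuity, v₂ = v₁·A₁/A₂ = 4.849·(505.9/83.16) = 29.50 m/s.
Bernoulli (h₁ = h₂): P₁ − P₂ = ½ρ(v₂² − v₁²).
P₁ − P₂ = ½·739.9·(29.50² − 4.849²) = ½·739.9·846.7 = 313200 Pa.

ΔP ≈ 313.2 kPa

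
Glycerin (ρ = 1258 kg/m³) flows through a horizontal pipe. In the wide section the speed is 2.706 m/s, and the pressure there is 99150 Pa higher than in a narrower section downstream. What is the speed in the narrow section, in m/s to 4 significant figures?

v₂ ≈ 12.84 m/s

Along the level pipe P + ½ρv² is conserved, hence v₂² = v₁² + 2(P₁ − P₂)/ρ.
v₂ = √(2.706² + 2·99150/1258) = √(7.322 + 157.6) = 12.84 m/s.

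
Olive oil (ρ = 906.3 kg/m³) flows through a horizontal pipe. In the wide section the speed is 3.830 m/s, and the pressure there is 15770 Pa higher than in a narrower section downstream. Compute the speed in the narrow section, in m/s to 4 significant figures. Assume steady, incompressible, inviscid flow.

Along the level pipe P + ½ρv² is conserved, hence v₂² = v₁² + 2(P₁ − P₂)/ρ.
v₂ = √(3.830² + 2·15770/906.3) = √(14.67 + 34.80) = 7.033 m/s.

v₂ = 7.033 m/s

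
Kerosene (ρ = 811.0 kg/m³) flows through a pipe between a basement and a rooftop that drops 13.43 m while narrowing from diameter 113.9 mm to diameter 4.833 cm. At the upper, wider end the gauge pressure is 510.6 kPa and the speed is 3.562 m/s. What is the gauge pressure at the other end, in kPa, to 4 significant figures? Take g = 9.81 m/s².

P₂ = 463.9 kPa

By continuity, v₂ = v₁·A₁/A₂ = 3.562·(101.9/18.35) = 19.78 m/s.
Bernoulli: P₁ + ½ρv₁² + ρg h₁ = P₂ + ½ρv₂² + ρg h₂, so P₂ = P₁ + ½ρ(v₁² − v₂²) − ρg(h₂ − h₁).
P₂ = 510600 + ½·811.0·(3.562² − 19.78²) − 811.0·9.81·(−13.43) = 510600 + (-153600) − (-106800) = 463900 Pa.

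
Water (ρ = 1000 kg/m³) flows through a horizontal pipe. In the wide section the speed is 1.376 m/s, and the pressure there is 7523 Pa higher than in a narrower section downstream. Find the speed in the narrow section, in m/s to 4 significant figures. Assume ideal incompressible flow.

v₂ ≈ 4.116 m/s

With h₁ = h₂, rearranging Bernoulli gives v₂ = √(v₁² + 2ΔP/ρ).
v₂ = √(1.376² + 2·7523/1000) = √(1.893 + 15.05) = 4.116 m/s.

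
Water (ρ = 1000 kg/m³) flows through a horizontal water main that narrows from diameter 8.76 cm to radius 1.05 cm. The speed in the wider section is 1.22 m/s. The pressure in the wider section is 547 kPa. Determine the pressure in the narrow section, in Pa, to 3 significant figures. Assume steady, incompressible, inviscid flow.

P₂ = 322000 Pa

By continuity, v₂ = v₁·A₁/A₂ = 1.22·(60.3/3.46) = 21.2 m/s.
The pipe is horizontal, so Bernoulli reduces to P₁ + ½ρv₁² = P₂ + ½ρv₂².
P₂ = P₁ − ½ρ(v₂² − v₁²) = 547000 − ½·1000·(21.2² − 1.22²) = 547000 − 225000 = 322000 Pa.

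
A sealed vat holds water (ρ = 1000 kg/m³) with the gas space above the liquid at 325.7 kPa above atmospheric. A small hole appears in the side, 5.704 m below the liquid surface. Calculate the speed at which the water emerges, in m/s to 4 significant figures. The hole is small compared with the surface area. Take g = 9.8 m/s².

v ≈ 27.63 m/s

Take point 1 at the surface (v₁ ≈ 0) and point 2 at the hole (at atmospheric pressure). Bernoulli: P₁ + ρg h = P_atm + ½ρv₂².
With P₁ − P_atm = 325700 Pa, v₂ = √(2gh + 2ΔP/ρ) = √(2·9.8·5.704 + 2·325700/1000) = 27.63 m/s.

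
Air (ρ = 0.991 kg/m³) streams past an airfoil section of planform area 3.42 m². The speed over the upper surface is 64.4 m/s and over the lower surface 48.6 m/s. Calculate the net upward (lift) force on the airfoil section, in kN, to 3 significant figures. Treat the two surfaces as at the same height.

The faster flow above has the lower pressure; Bernoulli (same height) gives ΔP = ½ρ(v_up² − v_low²).
ΔP = ½·0.991·(64.4² − 48.6²) = 885 Pa.
Lift = ΔP · A = 885 × 3.42 = 3030 N.

F ≈ 3.03 kN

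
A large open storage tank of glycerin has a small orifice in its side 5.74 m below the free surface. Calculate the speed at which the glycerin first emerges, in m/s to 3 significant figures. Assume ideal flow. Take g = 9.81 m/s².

Torricelli's result v = √(2gh) gives v = √(2·9.81·5.74) = 10.6 m/s.

v = 10.6 m/s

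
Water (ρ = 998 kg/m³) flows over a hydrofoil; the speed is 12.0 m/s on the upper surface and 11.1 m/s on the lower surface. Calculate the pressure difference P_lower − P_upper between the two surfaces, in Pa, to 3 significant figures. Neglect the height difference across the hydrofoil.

ΔP = 10400 Pa

The pressure is lower where the speed is higher: ΔP = ½ρ(v_up² − v_low²).
ΔP = ½·998·(12.0² − 11.1²) = 10400 Pa.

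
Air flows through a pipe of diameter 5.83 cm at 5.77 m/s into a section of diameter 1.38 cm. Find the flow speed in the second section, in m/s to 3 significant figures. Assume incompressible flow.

v₂ = 103 m/s

Continuity gives A₁v₁ = A₂v₂, so v₂ = (26.7 cm²)/(1.50 cm²) × 5.77 m/s = 103 m/s.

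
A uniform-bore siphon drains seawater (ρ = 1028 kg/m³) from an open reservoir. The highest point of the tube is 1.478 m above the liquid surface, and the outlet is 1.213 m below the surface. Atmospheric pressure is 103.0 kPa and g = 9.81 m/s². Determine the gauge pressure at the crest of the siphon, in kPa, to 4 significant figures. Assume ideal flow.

P_gauge ≈ -27.14 kPa

From the surface to the outlet (both open to atmosphere, surface at rest): v = √(2g·h_out) = √(2·9.81·1.213) = 4.878 m/s.
Continuity keeps v the same throughout the tube; from surface to crest, P_atm + 0 = P_top + ½ρv² + ρg·h_top.
P_top = 103000 − ½·1028·4.878² − 1028·9.81·1.478 = 75860 Pa. So P_gauge = P_top − P_atm = -27140 Pa.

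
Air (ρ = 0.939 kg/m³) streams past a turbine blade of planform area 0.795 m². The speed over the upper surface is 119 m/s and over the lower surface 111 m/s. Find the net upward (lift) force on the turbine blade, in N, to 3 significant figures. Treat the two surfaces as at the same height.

F = 687 N

From P + ½ρv² = const at equal height, P_low − P_up = ½ρ(v_up² − v_low²).
ΔP = ½·0.939·(119² − 111²) = 864 Pa.
Lift = ΔP · A = 864 × 0.795 = 687 N.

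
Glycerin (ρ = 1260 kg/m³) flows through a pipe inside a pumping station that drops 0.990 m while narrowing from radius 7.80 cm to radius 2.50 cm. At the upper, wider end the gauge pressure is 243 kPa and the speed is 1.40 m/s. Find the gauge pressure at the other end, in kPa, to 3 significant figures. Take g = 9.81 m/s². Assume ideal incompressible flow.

P₂ ≈ 139 kPa

The volume flow rate is constant, so v₂ = (A₁/A₂)v₁ = (191/19.6)·1.40 = 13.6 m/s.
Applying Bernoulli between the two ends and solving for P₂: P₂ = P₁ + ½ρ(v₁² − v₂²) − ρgΔh.
P₂ = 243000 + ½·1260·(1.40² − 13.6²) − 1260·9.81·(−0.990) = 243000 + (-116000) − (-12200) = 139000 Pa.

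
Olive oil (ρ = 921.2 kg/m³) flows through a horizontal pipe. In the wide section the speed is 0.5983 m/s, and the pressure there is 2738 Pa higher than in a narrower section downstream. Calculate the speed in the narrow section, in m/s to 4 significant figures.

With h₁ = h₂, rearranging Bernoulli gives v₂ = √(v₁² + 2ΔP/ρ).
v₂ = √(0.5983² + 2·2738/921.2) = √(0.3580 + 5.944) = 2.510 m/s.

2.510 m/s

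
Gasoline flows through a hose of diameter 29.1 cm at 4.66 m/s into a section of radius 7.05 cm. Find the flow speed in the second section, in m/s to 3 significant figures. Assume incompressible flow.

v₂ ≈ 19.8 m/s

The volume flow rate is constant, so v₂ = (A₁/A₂)v₁ = (665/156)·4.66 = 19.8 m/s.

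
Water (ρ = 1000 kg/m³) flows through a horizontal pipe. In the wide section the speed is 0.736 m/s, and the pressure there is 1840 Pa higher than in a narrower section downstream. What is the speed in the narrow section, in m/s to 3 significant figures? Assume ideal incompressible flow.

With h₁ = h₂, rearranging Bernoulli gives v₂ = √(v₁² + 2ΔP/ρ).
v₂ = √(0.736² + 2·1840/1000) = √(0.542 + 3.68) = 2.05 m/s.

v₂ ≈ 2.05 m/s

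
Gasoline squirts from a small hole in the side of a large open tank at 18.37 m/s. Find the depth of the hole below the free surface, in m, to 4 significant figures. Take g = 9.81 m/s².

h = 17.20 m

Torricelli: v = √(2gh), so h = v²/(2g).
h = 18.37²/(2·9.81) = 337.5/19.62 = 17.20 m.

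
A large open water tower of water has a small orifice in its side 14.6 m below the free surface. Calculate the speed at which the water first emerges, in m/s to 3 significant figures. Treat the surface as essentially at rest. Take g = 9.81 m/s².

Bernoulli from surface to hole (P equal, v_surface ≈ 0): v = √(2gh) = √(2×9.81×14.6) = 16.9 m/s.

v ≈ 16.9 m/s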